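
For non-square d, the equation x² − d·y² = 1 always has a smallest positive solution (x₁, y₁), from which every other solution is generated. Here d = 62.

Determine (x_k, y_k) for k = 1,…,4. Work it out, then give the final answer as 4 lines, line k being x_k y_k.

63 8
7937 1008
999999 127000
125991937 16000992

[7; 1,6,1,14] for √62; ℓ=4 ⇒ convergent index 3
a_0=7:  p_0=7·1+0=7,  q_0=7·0+1=1
…
a_2=6:  p_2=6·8+7=55,  q_2=6·1+1=7
a_3=1:  p_3=1·55+8=63,  q_3=1·7+1=8
→ (63, 8).  Check: 63²=3969, 62·8²=3968, difference 1.
(x_2, y_2) = (63·63 + 62·8·8, 63·8 + 8·63) = (7937, 1008)
(x_3, y_3) = (63·7937 + 62·8·1008, 63·1008 + 8·7937) = (999999, 127000)
(x_4, y_4) = (63·999999 + 62·8·127000, 63·127000 + 8·999999) = (125991937, 16000992)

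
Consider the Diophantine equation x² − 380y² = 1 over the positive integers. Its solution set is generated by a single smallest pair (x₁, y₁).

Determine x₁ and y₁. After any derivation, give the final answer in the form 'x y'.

√380 → a₀=19, period (2,38); ℓ=2 even so k=1
a_0=19:  p_0=19·1+0=19,  q_0=19·0+1=1
a_1=2:  p_1=2·19+1=39,  q_1=2·1+0=2
fundamental: x₁=39, y₁=2  (since 1521 − 380·4 = 1)

39 2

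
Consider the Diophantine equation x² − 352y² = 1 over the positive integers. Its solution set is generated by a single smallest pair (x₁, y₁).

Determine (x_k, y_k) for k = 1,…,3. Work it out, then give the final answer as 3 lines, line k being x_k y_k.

[18; 1,3,5,9,5,3,1,36] for √352; ℓ=8 ⇒ convergent index 7
k=0  a_k=18  p_k/q_k = 18/1
k=1  a_k=1  p_k/q_k = 19/1
…
k=5  a_k=5  p_k/q_k = 18499/986
k=6  a_k=3  p_k/q_k = 59118/3151
k=7  a_k=1  p_k/q_k = 77617/4137
→ (77617, 4137).  Check: 77617²=6024398689, 352·4137²=6024398688, difference 1.
n=2: (77617,4137)∘(77617,4137) = (77617·77617+352·4137·4137, 77617·4137+4137·77617) = (12048797377,642203058)
n=3: (12048797377,642203058)∘(77617,4137) = (77617·12048797377+352·4137·642203058, 77617·642203058+4137·12048797377) = (1870383011943601,99691749501435)

77617 4137
12048797377 642203058
1870383011943601 99691749501435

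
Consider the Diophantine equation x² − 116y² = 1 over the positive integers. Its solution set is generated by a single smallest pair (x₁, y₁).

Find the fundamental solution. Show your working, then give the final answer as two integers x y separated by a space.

[10; 1,3,2,1,4,1,2,3,1,20] for √116; ℓ=10 ⇒ convergent index 9
step 0: (10, 1)  from 10·(1,0) + (0,1)
…
step 5: (657, 61)  from 4·(140,13) + (97,9)
…
step 8: (7550, 701)  from 3·(2251,209) + (797,74)
step 9: (9801, 910)  from 1·(7550,701) + (2251,209)
fundamental: x₁=9801, y₁=910  (since 96059601 − 116·828100 = 1)

9801 910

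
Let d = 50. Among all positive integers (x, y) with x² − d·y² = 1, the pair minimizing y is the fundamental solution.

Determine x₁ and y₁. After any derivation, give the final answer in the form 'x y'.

99 14

[7; 14] for √50; ℓ=1 ⇒ convergent index 1
i=0: a=7 ⇒ p=7, q=1
i=1: a=14 ⇒ p=99, q=14
→ (99, 14).  Check: 99²=9801, 50·14²=9800, difference 1.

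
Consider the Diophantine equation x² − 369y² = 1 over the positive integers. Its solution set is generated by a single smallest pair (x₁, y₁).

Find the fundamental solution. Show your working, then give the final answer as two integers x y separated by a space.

8396801 437120

d=369: √d = [19; 4,1,3,2,7,4,7,2,3,1,4,38] (ℓ=12, even), read p_11/q_11
i=0: a=19 ⇒ p=19, q=1
…
i=2: a=1 ⇒ p=96, q=5
i=3: a=3 ⇒ p=365, q=19
i=4: a=2 ⇒ p=826, q=43
i=5: a=7 ⇒ p=6147, q=320
…
i=7: a=7 ⇒ p=184045, q=9581
…
i=10: a=1 ⇒ p=1758061, q=91521
i=11: a=4 ⇒ p=8396801, q=437120
→ (8396801, 437120).  Check: 8396801²=70506267033601, 369·437120²=70506267033600, difference 1.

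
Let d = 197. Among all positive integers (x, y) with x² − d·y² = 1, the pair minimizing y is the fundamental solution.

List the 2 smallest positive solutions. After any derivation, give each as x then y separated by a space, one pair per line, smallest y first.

[14; 28] for √197; ℓ=1 ⇒ convergent index 1
step 0: (14, 1)  from 14·(1,0) + (0,1)
step 1: (393, 28)  from 28·(14,1) + (1,0)
fundamental: x₁=393, y₁=28  (since 154449 − 197·784 = 1)
k=2:  x_2 = 393·393+197·28·28 = 308897,  y_2 = 393·28+28·393 = 22008

393 28
308897 22008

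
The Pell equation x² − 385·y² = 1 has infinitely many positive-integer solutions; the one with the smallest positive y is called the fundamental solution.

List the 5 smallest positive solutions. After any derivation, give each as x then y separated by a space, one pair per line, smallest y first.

95831 4884
18367161121 936077208
3520286834677271 179410429834812
674705215289547953281 34386161802063660336
129315350969305052987065751 6590520543127714837483620

[19; 1,1,1,1,1,…,1,1,38] for √385; ℓ=16 ⇒ convergent index 15
a_0=19:  p_0=19·1+0=19,  q_0=19·0+1=1
a_1=1:  p_1=1·19+1=20,  q_1=1·1+0=1
a_2=1:  p_2=1·20+19=39,  q_2=1·1+1=2
a_3=1:  p_3=1·39+20=59,  q_3=1·2+1=3
a_4=1:  p_4=1·59+39=98,  q_4=1·3+2=5
a_5=1:  p_5=1·98+59=157,  q_5=1·5+3=8
a_6=3:  p_6=3·157+98=569,  q_6=3·8+5=29
a_7=1:  p_7=1·569+157=726,  q_7=1·29+8=37
…
a_9=1:  p_9=1·2021+726=2747,  q_9=1·103+37=140
a_10=3:  p_10=3·2747+2021=10262,  q_10=3·140+103=523
a_11=1:  p_11=1·10262+2747=13009,  q_11=1·523+140=663
a_12=1:  p_12=1·13009+10262=23271,  q_12=1·663+523=1186
a_13=1:  p_13=1·23271+13009=36280,  q_13=1·1186+663=1849
a_14=1:  p_14=1·36280+23271=59551,  q_14=1·1849+1186=3035
a_15=1:  p_15=1·59551+36280=95831,  q_15=1·3035+1849=4884
(x₁, y₁) = (95831, 4884);  95831² − 385·4884² = 1 ✓
n=2: (95831,4884)∘(95831,4884) = (95831·95831+385·4884·4884, 95831·4884+4884·95831) = (18367161121,936077208)
n=3: (18367161121,936077208)∘(95831,4884) = (95831·18367161121+385·4884·936077208, 95831·936077208+4884·18367161121) = (3520286834677271,179410429834812)
n=4: (3520286834677271,179410429834812)∘(95831,4884) = (95831·3520286834677271+385·4884·179410429834812, 95831·179410429834812+4884·3520286834677271) = (674705215289547953281,34386161802063660336)
n=5: (674705215289547953281,34386161802063660336)∘(95831,4884) = (95831·674705215289547953281+385·4884·34386161802063660336, 95831·34386161802063660336+4884·674705215289547953281) = (129315350969305052987065751,6590520543127714837483620)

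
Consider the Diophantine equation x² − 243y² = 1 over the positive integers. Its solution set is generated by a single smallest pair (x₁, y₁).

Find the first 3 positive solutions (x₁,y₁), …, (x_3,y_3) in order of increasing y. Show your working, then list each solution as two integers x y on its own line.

70226 4505
9863382151 632736260
1385331749802026 88869073185015

√243 = [15; 1,1,2,3,15,3,2,1,1,30, …], period ℓ=10 (even) → k=9
i=0: a=15 ⇒ p=15, q=1
…
i=4: a=3 ⇒ p=265, q=17
i=5: a=15 ⇒ p=4053, q=260
i=6: a=3 ⇒ p=12424, q=797
…
i=8: a=1 ⇒ p=41325, q=2651
i=9: a=1 ⇒ p=70226, q=4505
fundamental: x₁=70226, y₁=4505  (since 4931691076 − 243·20295025 = 1)
k=2:  x_2 = 70226·70226+243·4505·4505 = 9863382151,  y_2 = 70226·4505+4505·70226 = 632736260
k=3:  x_3 = 70226·9863382151+243·4505·632736260 = 1385331749802026,  y_3 = 70226·632736260+4505·9863382151 = 88869073185015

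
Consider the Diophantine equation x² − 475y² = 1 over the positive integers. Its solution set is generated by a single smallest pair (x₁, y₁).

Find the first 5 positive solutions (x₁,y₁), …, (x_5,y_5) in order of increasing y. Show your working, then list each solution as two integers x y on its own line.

[21; 1,3,1,6,2,6,1,3,1,42] for √475; ℓ=10 ⇒ convergent index 9
k=0  a_k=21  p_k/q_k = 21/1
k=1  a_k=1  p_k/q_k = 22/1
k=2  a_k=3  p_k/q_k = 87/4
…
k=6  a_k=6  p_k/q_k = 10287/472
k=7  a_k=1  p_k/q_k = 11878/545
k=8  a_k=3  p_k/q_k = 45921/2107
k=9  a_k=1  p_k/q_k = 57799/2652
fundamental: x₁=57799, y₁=2652  (since 3340724401 − 475·7033104 = 1)
(57799+2652√475)^2 = 6681448801 + 306565896√475
(57799+2652√475)^3 = 772362118440199 + 35438404443156√475
(57799+2652√475)^4 = 89283516160768675201 + 4096608676513381392√475
(57799+2652√475)^5 = 10320995900380175197444999 + 473559769752155457709260√475

57799 2652
6681448801 306565896
772362118440199 35438404443156
89283516160768675201 4096608676513381392
10320995900380175197444999 473559769752155457709260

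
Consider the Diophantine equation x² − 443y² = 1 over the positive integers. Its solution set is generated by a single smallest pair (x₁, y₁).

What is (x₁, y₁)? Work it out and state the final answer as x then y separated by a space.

442 21

√443 = [21; 21,42, …], period ℓ=2 (even) → k=1
i=0: a=21 ⇒ p=21, q=1
i=1: a=21 ⇒ p=442, q=21
→ (442, 21).  Check: 442²=195364, 443·21²=195363, difference 1.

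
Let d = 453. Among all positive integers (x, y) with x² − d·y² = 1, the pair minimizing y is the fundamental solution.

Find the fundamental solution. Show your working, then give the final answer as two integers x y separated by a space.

1653751 77700

d=453: √d = [21; 3,1,1,10,14,10,1,1,3,42] (ℓ=10, even), read p_9/q_9
i=0: a=21 ⇒ p=21, q=1
…
i=4: a=10 ⇒ p=1575, q=74
…
i=6: a=10 ⇒ p=223565, q=10504
i=7: a=1 ⇒ p=245764, q=11547
i=8: a=1 ⇒ p=469329, q=22051
i=9: a=3 ⇒ p=1653751, q=77700
(x₁, y₁) = (1653751, 77700);  1653751² − 453·77700² = 1 ✓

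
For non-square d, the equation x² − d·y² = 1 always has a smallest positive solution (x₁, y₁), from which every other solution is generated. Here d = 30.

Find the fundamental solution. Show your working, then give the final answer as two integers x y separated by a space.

√30 → a₀=5, period (2,10); ℓ=2 even so k=1
a_0=5:  p_0=5·1+0=5,  q_0=5·0+1=1
a_1=2:  p_1=2·5+1=11,  q_1=2·1+0=2
fundamental: x₁=11, y₁=2  (since 121 − 30·4 = 1)

11 2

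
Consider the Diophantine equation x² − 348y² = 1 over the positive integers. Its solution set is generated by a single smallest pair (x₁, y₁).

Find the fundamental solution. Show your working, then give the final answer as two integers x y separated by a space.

1567 84

√348 → a₀=18, period (1,1,1,8,1,1,1,36); ℓ=8 even so k=7
step 0: (18, 1)  from 18·(1,0) + (0,1)
step 1: (19, 1)  from 1·(18,1) + (1,0)
…
step 3: (56, 3)  from 1·(37,2) + (19,1)
step 4: (485, 26)  from 8·(56,3) + (37,2)
…
step 6: (1026, 55)  from 1·(541,29) + (485,26)
step 7: (1567, 84)  from 1·(1026,55) + (541,29)
fundamental: x₁=1567, y₁=84  (since 2455489 − 348·7056 = 1)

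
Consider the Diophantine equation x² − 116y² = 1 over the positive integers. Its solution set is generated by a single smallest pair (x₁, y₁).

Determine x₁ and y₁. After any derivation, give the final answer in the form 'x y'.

9801 910

√116 → a₀=10, period (1,3,2,1,4,1,2,3,1,20); ℓ=10 even so k=9
k=0  a_k=10  p_k/q_k = 10/1
k=1  a_k=1  p_k/q_k = 11/1
…
k=3  a_k=2  p_k/q_k = 97/9
k=4  a_k=1  p_k/q_k = 140/13
…
k=7  a_k=2  p_k/q_k = 2251/209
k=8  a_k=3  p_k/q_k = 7550/701
k=9  a_k=1  p_k/q_k = 9801/910
(x₁, y₁) = (9801, 910);  9801² − 116·910² = 1 ✓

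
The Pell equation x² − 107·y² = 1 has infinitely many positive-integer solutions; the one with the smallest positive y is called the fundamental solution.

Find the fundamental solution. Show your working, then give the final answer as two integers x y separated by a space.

962 93

d=107: √d = [10; 2,1,9,1,2,20] (ℓ=6, even), read p_5/q_5
a_0=10:  p_0=10·1+0=10,  q_0=10·0+1=1
…
a_4=1:  p_4=1·300+31=331,  q_4=1·29+3=32
a_5=2:  p_5=2·331+300=962,  q_5=2·32+29=93
→ (962, 93).  Check: 962²=925444, 107·93²=925443, difference 1.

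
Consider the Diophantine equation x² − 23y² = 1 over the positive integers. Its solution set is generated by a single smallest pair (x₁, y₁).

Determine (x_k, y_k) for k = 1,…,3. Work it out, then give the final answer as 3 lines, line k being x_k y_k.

24 5
1151 240
55224 11515

[4; 1,3,1,8] for √23; ℓ=4 ⇒ convergent index 3
a_0=4:  p_0=4·1+0=4,  q_0=4·0+1=1
a_1=1:  p_1=1·4+1=5,  q_1=1·1+0=1
a_2=3:  p_2=3·5+4=19,  q_2=3·1+1=4
a_3=1:  p_3=1·19+5=24,  q_3=1·4+1=5
(x₁, y₁) = (24, 5);  24² − 23·5² = 1 ✓
n=2: (24,5)∘(24,5) = (24·24+23·5·5, 24·5+5·24) = (1151,240)
n=3: (1151,240)∘(24,5) = (24·1151+23·5·240, 24·240+5·1151) = (55224,11515)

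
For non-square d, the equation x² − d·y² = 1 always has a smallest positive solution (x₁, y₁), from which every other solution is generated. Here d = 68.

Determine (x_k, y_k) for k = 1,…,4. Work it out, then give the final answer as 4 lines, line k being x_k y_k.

33 4
2177 264
143649 17420
9478657 1149456

d=68: √d = [8; 4,16] (ℓ=2, even), read p_1/q_1
step 0: (8, 1)  from 8·(1,0) + (0,1)
step 1: (33, 4)  from 4·(8,1) + (1,0)
(x₁, y₁) = (33, 4);  33² − 68·4² = 1 ✓
(x_2, y_2) = (33·33 + 68·4·4, 33·4 + 4·33) = (2177, 264)
(x_3, y_3) = (33·2177 + 68·4·264, 33·264 + 4·2177) = (143649, 17420)
(x_4, y_4) = (33·143649 + 68·4·17420, 33·17420 + 4·143649) = (9478657, 1149456)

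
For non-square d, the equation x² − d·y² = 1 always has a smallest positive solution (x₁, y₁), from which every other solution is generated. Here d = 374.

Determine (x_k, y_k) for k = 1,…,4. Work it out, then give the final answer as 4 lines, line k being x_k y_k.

3365 174
22646449 1171020
152410598405 7880964426
1025723304619201 53038889415960

[19; 2,1,18,1,2,38] for √374; ℓ=6 ⇒ convergent index 5
a_0=19:  p_0=19·1+0=19,  q_0=19·0+1=1
…
a_4=1:  p_4=1·1083+58=1141,  q_4=1·56+3=59
a_5=2:  p_5=2·1141+1083=3365,  q_5=2·59+56=174
fundamental: x₁=3365, y₁=174  (since 11323225 − 374·30276 = 1)
(3365+174√374)^2 = 22646449 + 1171020√374
(3365+174√374)^3 = 152410598405 + 7880964426√374
(3365+174√374)^4 = 1025723304619201 + 53038889415960√374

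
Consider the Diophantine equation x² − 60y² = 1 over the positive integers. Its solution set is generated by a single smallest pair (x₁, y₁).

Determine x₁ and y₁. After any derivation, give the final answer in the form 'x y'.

31 4

d=60: √d = [7; 1,2,1,14] (ℓ=4, even), read p_3/q_3
a_0=7:  p_0=7·1+0=7,  q_0=7·0+1=1
a_1=1:  p_1=1·7+1=8,  q_1=1·1+0=1
a_2=2:  p_2=2·8+7=23,  q_2=2·1+1=3
a_3=1:  p_3=1·23+8=31,  q_3=1·3+1=4
fundamental: x₁=31, y₁=4  (since 961 − 60·16 = 1)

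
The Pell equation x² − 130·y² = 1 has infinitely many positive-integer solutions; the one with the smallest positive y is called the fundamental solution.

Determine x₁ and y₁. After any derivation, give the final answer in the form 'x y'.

6499 570

[11; 2,2,22] for √130; ℓ=3 ⇒ convergent index 5
i=0: a=11 ⇒ p=11, q=1
i=1: a=2 ⇒ p=23, q=2
…
i=4: a=2 ⇒ p=2611, q=229
i=5: a=2 ⇒ p=6499, q=570
→ (6499, 570).  Check: 6499²=42237001, 130·570²=42237000, difference 1.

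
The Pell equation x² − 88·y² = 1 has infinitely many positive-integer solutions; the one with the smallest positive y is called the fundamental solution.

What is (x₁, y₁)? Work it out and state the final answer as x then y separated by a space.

d=88: √d = [9; 2,1,1,1,2,18] (ℓ=6, even), read p_5/q_5
step 0: (9, 1)  from 9·(1,0) + (0,1)
…
step 2: (28, 3)  from 1·(19,2) + (9,1)
step 3: (47, 5)  from 1·(28,3) + (19,2)
step 4: (75, 8)  from 1·(47,5) + (28,3)
step 5: (197, 21)  from 2·(75,8) + (47,5)
(x₁, y₁) = (197, 21);  197² − 88·21² = 1 ✓

197 21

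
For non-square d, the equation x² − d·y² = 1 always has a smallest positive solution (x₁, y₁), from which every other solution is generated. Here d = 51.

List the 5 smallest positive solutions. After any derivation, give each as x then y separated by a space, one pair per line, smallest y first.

√51 = [7; 7,14, …], period ℓ=2 (even) → k=1
a_0=7:  p_0=7·1+0=7,  q_0=7·0+1=1
a_1=7:  p_1=7·7+1=50,  q_1=7·1+0=7
(x₁, y₁) = (50, 7);  50² − 51·7² = 1 ✓
(x_2, y_2) = (50·50 + 51·7·7, 50·7 + 7·50) = (4999, 700)
(x_3, y_3) = (50·4999 + 51·7·700, 50·700 + 7·4999) = (499850, 69993)
(x_4, y_4) = (50·499850 + 51·7·69993, 50·69993 + 7·499850) = (49980001, 6998600)
(x_5, y_5) = (50·49980001 + 51·7·6998600, 50·6998600 + 7·49980001) = (4997500250, 699790007)

50 7
4999 700
499850 69993
49980001 6998600
4997500250 699790007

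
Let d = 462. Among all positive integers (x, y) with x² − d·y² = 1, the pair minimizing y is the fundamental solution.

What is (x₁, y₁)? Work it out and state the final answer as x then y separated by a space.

d=462: √d = [21; 2,42] (ℓ=2, even), read p_1/q_1
a_0=21:  p_0=21·1+0=21,  q_0=21·0+1=1
a_1=2:  p_1=2·21+1=43,  q_1=2·1+0=2
fundamental: x₁=43, y₁=2  (since 1849 − 462·4 = 1)

43 2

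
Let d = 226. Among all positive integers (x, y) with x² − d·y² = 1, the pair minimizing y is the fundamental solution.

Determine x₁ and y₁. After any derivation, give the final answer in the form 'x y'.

d=226: √d = [15; 30] (ℓ=1, odd), read p_1/q_1
a_0=15:  p_0=15·1+0=15,  q_0=15·0+1=1
a_1=30:  p_1=30·15+1=451,  q_1=30·1+0=30
→ (451, 30).  Check: 451²=203401, 226·30²=203400, difference 1.

451 30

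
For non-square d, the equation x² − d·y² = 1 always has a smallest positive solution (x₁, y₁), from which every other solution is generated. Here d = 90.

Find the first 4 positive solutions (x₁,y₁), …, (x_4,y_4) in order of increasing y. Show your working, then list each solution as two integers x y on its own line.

19 2
721 76
27379 2886
1039681 109592

d=90: √d = [9; 2,18] (ℓ=2, even), read p_1/q_1
step 0: (9, 1)  from 9·(1,0) + (0,1)
step 1: (19, 2)  from 2·(9,1) + (1,0)
→ (19, 2).  Check: 19²=361, 90·2²=360, difference 1.
n=2: (19,2)∘(19,2) = (19·19+90·2·2, 19·2+2·19) = (721,76)
n=3: (721,76)∘(19,2) = (19·721+90·2·76, 19·76+2·721) = (27379,2886)
n=4: (27379,2886)∘(19,2) = (19·27379+90·2·2886, 19·2886+2·27379) = (1039681,109592)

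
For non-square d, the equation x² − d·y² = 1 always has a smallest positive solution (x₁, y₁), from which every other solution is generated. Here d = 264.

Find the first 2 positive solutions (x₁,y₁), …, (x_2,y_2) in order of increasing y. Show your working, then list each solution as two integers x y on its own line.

d=264: √d = [16; 4,32] (ℓ=2, even), read p_1/q_1
step 0: (16, 1)  from 16·(1,0) + (0,1)
step 1: (65, 4)  from 4·(16,1) + (1,0)
→ (65, 4).  Check: 65²=4225, 264·4²=4224, difference 1.
(x_2, y_2) = (65·65 + 264·4·4, 65·4 + 4·65) = (8449, 520)

65 4
8449 520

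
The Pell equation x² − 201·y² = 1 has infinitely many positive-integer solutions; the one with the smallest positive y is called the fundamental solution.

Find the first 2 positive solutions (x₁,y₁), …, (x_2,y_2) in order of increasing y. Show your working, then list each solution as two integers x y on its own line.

√201 → a₀=14, period (5,1,1,1,2,…,1,5,28); ℓ=14 even so k=13
step 0: (14, 1)  from 14·(1,0) + (0,1)
step 1: (71, 5)  from 5·(14,1) + (1,0)
…
step 3: (156, 11)  from 1·(85,6) + (71,5)
step 4: (241, 17)  from 1·(156,11) + (85,6)
…
step 6: (879, 62)  from 1·(638,45) + (241,17)
step 7: (7670, 541)  from 8·(879,62) + (638,45)
…
step 9: (24768, 1747)  from 2·(8549,603) + (7670,541)
…
step 12: (91402, 6447)  from 1·(58085,4097) + (33317,2350)
step 13: (515095, 36332)  from 5·(91402,6447) + (58085,4097)
(x₁, y₁) = (515095, 36332);  515095² − 201·36332² = 1 ✓
(515095+36332√201)^2 = 530645718049 + 37428863080√201

515095 36332
530645718049 37428863080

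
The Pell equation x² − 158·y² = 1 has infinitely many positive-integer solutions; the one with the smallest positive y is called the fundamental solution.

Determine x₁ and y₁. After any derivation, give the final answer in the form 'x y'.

7743 616

√158 → a₀=12, period (1,1,3,12,3,1,1,24); ℓ=8 even so k=7
a_0=12:  p_0=12·1+0=12,  q_0=12·0+1=1
a_1=1:  p_1=1·12+1=13,  q_1=1·1+0=1
…
a_4=12:  p_4=12·88+25=1081,  q_4=12·7+2=86
a_5=3:  p_5=3·1081+88=3331,  q_5=3·86+7=265
a_6=1:  p_6=1·3331+1081=4412,  q_6=1·265+86=351
a_7=1:  p_7=1·4412+3331=7743,  q_7=1·351+265=616
→ (7743, 616).  Check: 7743²=59954049, 158·616²=59954048, difference 1.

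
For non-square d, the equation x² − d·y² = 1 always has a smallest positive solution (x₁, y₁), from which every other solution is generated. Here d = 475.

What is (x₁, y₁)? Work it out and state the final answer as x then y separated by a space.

d=475: √d = [21; 1,3,1,6,2,6,1,3,1,42] (ℓ=10, even), read p_9/q_9
step 0: (21, 1)  from 21·(1,0) + (0,1)
step 1: (22, 1)  from 1·(21,1) + (1,0)
step 2: (87, 4)  from 3·(22,1) + (21,1)
step 3: (109, 5)  from 1·(87,4) + (22,1)
step 4: (741, 34)  from 6·(109,5) + (87,4)
…
step 6: (10287, 472)  from 6·(1591,73) + (741,34)
step 7: (11878, 545)  from 1·(10287,472) + (1591,73)
step 8: (45921, 2107)  from 3·(11878,545) + (10287,472)
step 9: (57799, 2652)  from 1·(45921,2107) + (11878,545)
fundamental: x₁=57799, y₁=2652  (since 3340724401 − 475·7033104 = 1)

57799 2652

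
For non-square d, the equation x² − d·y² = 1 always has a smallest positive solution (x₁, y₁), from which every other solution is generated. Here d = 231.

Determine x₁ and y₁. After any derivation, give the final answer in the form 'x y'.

76 5

[15; 5,30] for √231; ℓ=2 ⇒ convergent index 1
i=0: a=15 ⇒ p=15, q=1
i=1: a=5 ⇒ p=76, q=5
→ (76, 5).  Check: 76²=5776, 231·5²=5775, difference 1.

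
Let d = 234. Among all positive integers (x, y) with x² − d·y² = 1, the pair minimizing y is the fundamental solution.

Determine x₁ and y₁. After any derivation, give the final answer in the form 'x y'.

5201 340

√234 → a₀=15, period (3,2,1,2,1,2,3,30); ℓ=8 even so k=7
step 0: (15, 1)  from 15·(1,0) + (0,1)
…
step 4: (413, 27)  from 2·(153,10) + (107,7)
step 5: (566, 37)  from 1·(413,27) + (153,10)
step 6: (1545, 101)  from 2·(566,37) + (413,27)
step 7: (5201, 340)  from 3·(1545,101) + (566,37)
→ (5201, 340).  Check: 5201²=27050401, 234·340²=27050400, difference 1.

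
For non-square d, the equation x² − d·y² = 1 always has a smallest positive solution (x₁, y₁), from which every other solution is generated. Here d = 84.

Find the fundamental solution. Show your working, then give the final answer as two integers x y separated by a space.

55 6

√84 = [9; 6,18, …], period ℓ=2 (even) → k=1
step 0: (9, 1)  from 9·(1,0) + (0,1)
step 1: (55, 6)  from 6·(9,1) + (1,0)
→ (55, 6).  Check: 55²=3025, 84·6²=3024, difference 1.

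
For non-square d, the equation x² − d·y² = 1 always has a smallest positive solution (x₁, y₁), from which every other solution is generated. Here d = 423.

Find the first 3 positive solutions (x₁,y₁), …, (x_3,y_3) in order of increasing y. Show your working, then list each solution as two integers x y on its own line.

√423 = [20; 1,1,3,4,3,1,1,40, …], period ℓ=8 (even) → k=7
i=0: a=20 ⇒ p=20, q=1
i=1: a=1 ⇒ p=21, q=1
…
i=3: a=3 ⇒ p=144, q=7
…
i=6: a=1 ⇒ p=2612, q=127
i=7: a=1 ⇒ p=4607, q=224
→ (4607, 224).  Check: 4607²=21224449, 423·224²=21224448, difference 1.
n=2: (4607,224)∘(4607,224) = (4607·4607+423·224·224, 4607·224+224·4607) = (42448897,2063936)
n=3: (42448897,2063936)∘(4607,224) = (4607·42448897+423·224·2063936, 4607·2063936+224·42448897) = (391124132351,19017106080)

4607 224
42448897 2063936
391124132351 19017106080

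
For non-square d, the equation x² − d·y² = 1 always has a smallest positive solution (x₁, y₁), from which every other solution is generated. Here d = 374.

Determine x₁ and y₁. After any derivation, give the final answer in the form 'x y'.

3365 174

[19; 2,1,18,1,2,38] for √374; ℓ=6 ⇒ convergent index 5
step 0: (19, 1)  from 19·(1,0) + (0,1)
step 1: (39, 2)  from 2·(19,1) + (1,0)
…
step 4: (1141, 59)  from 1·(1083,56) + (58,3)
step 5: (3365, 174)  from 2·(1141,59) + (1083,56)
→ (3365, 174).  Check: 3365²=11323225, 374·174²=11323224, difference 1.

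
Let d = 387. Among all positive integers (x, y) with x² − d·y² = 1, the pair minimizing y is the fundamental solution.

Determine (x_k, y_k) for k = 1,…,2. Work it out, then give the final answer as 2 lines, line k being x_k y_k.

3482 177
24248647 1232628

[19; 1,2,19,2,1,38] for √387; ℓ=6 ⇒ convergent index 5
step 0: (19, 1)  from 19·(1,0) + (0,1)
…
step 3: (1141, 58)  from 19·(59,3) + (20,1)
step 4: (2341, 119)  from 2·(1141,58) + (59,3)
step 5: (3482, 177)  from 1·(2341,119) + (1141,58)
→ (3482, 177).  Check: 3482²=12124324, 387·177²=12124323, difference 1.
(x_2, y_2) = (3482·3482 + 387·177·177, 3482·177 + 177·3482) = (24248647, 1232628)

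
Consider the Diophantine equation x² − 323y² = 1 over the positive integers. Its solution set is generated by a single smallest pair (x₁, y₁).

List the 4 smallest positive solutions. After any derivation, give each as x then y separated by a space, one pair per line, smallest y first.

18 1
647 36
23274 1295
837217 46584

√323 = [17; 1,34, …], period ℓ=2 (even) → k=1
step 0: (17, 1)  from 17·(1,0) + (0,1)
step 1: (18, 1)  from 1·(17,1) + (1,0)
→ (18, 1).  Check: 18²=324, 323·1²=323, difference 1.
k=2:  x_2 = 18·18+323·1·1 = 647,  y_2 = 18·1+1·18 = 36
k=3:  x_3 = 18·647+323·1·36 = 23274,  y_3 = 18·36+1·647 = 1295
k=4:  x_4 = 18·23274+323·1·1295 = 837217,  y_4 = 18·1295+1·23274 = 46584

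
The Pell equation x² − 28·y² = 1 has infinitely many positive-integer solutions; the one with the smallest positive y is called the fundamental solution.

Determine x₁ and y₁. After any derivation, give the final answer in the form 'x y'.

127 24

√28 = [5; 3,2,3,10, …], period ℓ=4 (even) → k=3
a_0=5:  p_0=5·1+0=5,  q_0=5·0+1=1
a_1=3:  p_1=3·5+1=16,  q_1=3·1+0=3
a_2=2:  p_2=2·16+5=37,  q_2=2·3+1=7
a_3=3:  p_3=3·37+16=127,  q_3=3·7+3=24
→ (127, 24).  Check: 127²=16129, 28·24²=16128, difference 1.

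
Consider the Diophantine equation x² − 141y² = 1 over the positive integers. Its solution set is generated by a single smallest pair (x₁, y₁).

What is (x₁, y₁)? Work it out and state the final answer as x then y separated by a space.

95 8

√141 → a₀=11, period (1,6,1,22); ℓ=4 even so k=3
a_0=11:  p_0=11·1+0=11,  q_0=11·0+1=1
a_1=1:  p_1=1·11+1=12,  q_1=1·1+0=1
a_2=6:  p_2=6·12+11=83,  q_2=6·1+1=7
a_3=1:  p_3=1·83+12=95,  q_3=1·7+1=8
→ (95, 8).  Check: 95²=9025, 141·8²=9024, difference 1.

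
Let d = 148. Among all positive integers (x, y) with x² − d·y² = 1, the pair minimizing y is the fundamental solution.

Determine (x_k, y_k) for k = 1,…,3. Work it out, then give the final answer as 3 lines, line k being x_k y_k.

√148 = [12; 6,24, …], period ℓ=2 (even) → k=1
step 0: (12, 1)  from 12·(1,0) + (0,1)
step 1: (73, 6)  from 6·(12,1) + (1,0)
(x₁, y₁) = (73, 6);  73² − 148·6² = 1 ✓
(73+6√148)^2 = 10657 + 876√148
(73+6√148)^3 = 1555849 + 127890√148

73 6
10657 876
1555849 127890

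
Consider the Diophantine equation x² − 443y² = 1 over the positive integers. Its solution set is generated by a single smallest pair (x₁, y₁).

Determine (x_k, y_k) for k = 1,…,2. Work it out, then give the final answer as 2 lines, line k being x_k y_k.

442 21
390727 18564

d=443: √d = [21; 21,42] (ℓ=2, even), read p_1/q_1
k=0  a_k=21  p_k/q_k = 21/1
k=1  a_k=21  p_k/q_k = 442/21
→ (442, 21).  Check: 442²=195364, 443·21²=195363, difference 1.
(x_2, y_2) = (442·442 + 443·21·21, 442·21 + 21·442) = (390727, 18564)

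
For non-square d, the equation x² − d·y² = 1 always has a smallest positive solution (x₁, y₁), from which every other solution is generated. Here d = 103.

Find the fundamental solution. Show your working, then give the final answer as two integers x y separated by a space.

√103 = [10; 6,1,2,1,1,9,1,1,2,1,6,20, …], period ℓ=12 (even) → k=11
step 0: (10, 1)  from 10·(1,0) + (0,1)
step 1: (61, 6)  from 6·(10,1) + (1,0)
…
step 3: (203, 20)  from 2·(71,7) + (61,6)
step 4: (274, 27)  from 1·(203,20) + (71,7)
step 5: (477, 47)  from 1·(274,27) + (203,20)
step 6: (4567, 450)  from 9·(477,47) + (274,27)
step 7: (5044, 497)  from 1·(4567,450) + (477,47)
step 8: (9611, 947)  from 1·(5044,497) + (4567,450)
step 9: (24266, 2391)  from 2·(9611,947) + (5044,497)
step 10: (33877, 3338)  from 1·(24266,2391) + (9611,947)
step 11: (227528, 22419)  from 6·(33877,3338) + (24266,2391)
fundamental: x₁=227528, y₁=22419  (since 51768990784 − 103·502611561 = 1)

227528 22419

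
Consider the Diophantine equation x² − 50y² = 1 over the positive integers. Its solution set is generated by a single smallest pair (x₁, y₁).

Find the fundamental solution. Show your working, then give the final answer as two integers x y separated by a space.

99 14

[7; 14] for √50; ℓ=1 ⇒ convergent index 1
i=0: a=7 ⇒ p=7, q=1
i=1: a=14 ⇒ p=99, q=14
→ (99, 14).  Check: 99²=9801, 50·14²=9800, difference 1.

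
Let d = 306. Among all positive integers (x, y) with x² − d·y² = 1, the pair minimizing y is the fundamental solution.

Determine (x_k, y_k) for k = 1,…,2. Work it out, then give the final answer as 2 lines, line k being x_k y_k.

35 2
2449 140

√306 = [17; 2,34, …], period ℓ=2 (even) → k=1
step 0: (17, 1)  from 17·(1,0) + (0,1)
step 1: (35, 2)  from 2·(17,1) + (1,0)
fundamental: x₁=35, y₁=2  (since 1225 − 306·4 = 1)
(35+2√306)^2 = 2449 + 140√306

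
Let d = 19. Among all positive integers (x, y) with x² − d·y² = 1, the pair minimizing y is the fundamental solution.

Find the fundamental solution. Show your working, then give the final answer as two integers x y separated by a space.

[4; 2,1,3,1,2,8] for √19; ℓ=6 ⇒ convergent index 5
a_0=4:  p_0=4·1+0=4,  q_0=4·0+1=1
a_1=2:  p_1=2·4+1=9,  q_1=2·1+0=2
a_2=1:  p_2=1·9+4=13,  q_2=1·2+1=3
a_3=3:  p_3=3·13+9=48,  q_3=3·3+2=11
a_4=1:  p_4=1·48+13=61,  q_4=1·11+3=14
a_5=2:  p_5=2·61+48=170,  q_5=2·14+11=39
(x₁, y₁) = (170, 39);  170² − 19·39² = 1 ✓

170 39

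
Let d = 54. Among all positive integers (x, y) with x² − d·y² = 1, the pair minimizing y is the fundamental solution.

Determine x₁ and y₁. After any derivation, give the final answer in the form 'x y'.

485 66

√54 = [7; 2,1,6,1,2,14, …], period ℓ=6 (even) → k=5
k=0  a_k=7  p_k/q_k = 7/1
k=1  a_k=2  p_k/q_k = 15/2
k=2  a_k=1  p_k/q_k = 22/3
…
k=4  a_k=1  p_k/q_k = 169/23
k=5  a_k=2  p_k/q_k = 485/66
fundamental: x₁=485, y₁=66  (since 235225 − 54·4356 = 1)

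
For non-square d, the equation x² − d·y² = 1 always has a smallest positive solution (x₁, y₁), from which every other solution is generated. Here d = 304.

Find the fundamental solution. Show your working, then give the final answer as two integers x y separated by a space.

57799 3315

d=304: √d = [17; 2,3,2,1,1,1,1,1,2,3,2,34] (ℓ=12, even), read p_11/q_11
step 0: (17, 1)  from 17·(1,0) + (0,1)
…
step 2: (122, 7)  from 3·(35,2) + (17,1)
…
step 6: (1081, 62)  from 1·(680,39) + (401,23)
step 7: (1761, 101)  from 1·(1081,62) + (680,39)
step 8: (2842, 163)  from 1·(1761,101) + (1081,62)
step 9: (7445, 427)  from 2·(2842,163) + (1761,101)
step 10: (25177, 1444)  from 3·(7445,427) + (2842,163)
step 11: (57799, 3315)  from 2·(25177,1444) + (7445,427)
→ (57799, 3315).  Check: 57799²=3340724401, 304·3315²=3340724400, difference 1.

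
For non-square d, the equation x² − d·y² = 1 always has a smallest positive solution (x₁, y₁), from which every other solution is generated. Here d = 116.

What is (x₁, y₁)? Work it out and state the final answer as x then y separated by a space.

[10; 1,3,2,1,4,1,2,3,1,20] for √116; ℓ=10 ⇒ convergent index 9
i=0: a=10 ⇒ p=10, q=1
…
i=5: a=4 ⇒ p=657, q=61
…
i=8: a=3 ⇒ p=7550, q=701
i=9: a=1 ⇒ p=9801, q=910
fundamental: x₁=9801, y₁=910  (since 96059601 − 116·828100 = 1)

9801 910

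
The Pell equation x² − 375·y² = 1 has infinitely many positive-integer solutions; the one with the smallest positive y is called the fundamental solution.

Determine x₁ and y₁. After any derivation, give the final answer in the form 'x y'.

[19; 2,1,2,1,5,1,2,1,2,38] for √375; ℓ=10 ⇒ convergent index 9
i=0: a=19 ⇒ p=19, q=1
…
i=8: a=1 ⇒ p=5519, q=285
i=9: a=2 ⇒ p=15124, q=781
fundamental: x₁=15124, y₁=781  (since 228735376 − 375·609961 = 1)

15124 781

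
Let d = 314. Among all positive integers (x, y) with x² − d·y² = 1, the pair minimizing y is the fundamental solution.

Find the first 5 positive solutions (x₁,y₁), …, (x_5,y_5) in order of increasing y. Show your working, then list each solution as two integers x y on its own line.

[17; 1,2,1,1,2,1,34] for √314; ℓ=7 ⇒ convergent index 13
a_0=17:  p_0=17·1+0=17,  q_0=17·0+1=1
…
a_2=2:  p_2=2·18+17=53,  q_2=2·1+1=3
…
a_4=1:  p_4=1·71+53=124,  q_4=1·4+3=7
…
a_10=1:  p_10=1·47029+15824=62853,  q_10=1·2654+893=3547
…
a_12=2:  p_12=2·109882+62853=282617,  q_12=2·6201+3547=15949
a_13=1:  p_13=1·282617+109882=392499,  q_13=1·15949+6201=22150
(x₁, y₁) = (392499, 22150);  392499² − 314·22150² = 1 ✓
(392499+22150√314)^2 = 308110930001 + 17387705700√314
(392499+22150√314)^3 = 241866463828532499 + 13649314199066450√314
(392499+22150√314)^4 = 189864690372162243720001 + 10714684347621377411400√314
(392499+22150√314)^5 = 149043402212524750531884812499 + 8411005783500436710995110750√314

392499 22150
308110930001 17387705700
241866463828532499 13649314199066450
189864690372162243720001 10714684347621377411400
149043402212524750531884812499 8411005783500436710995110750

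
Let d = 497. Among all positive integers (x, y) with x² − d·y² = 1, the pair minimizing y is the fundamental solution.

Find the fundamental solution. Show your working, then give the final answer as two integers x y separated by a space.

[22; 3,2,2,5,6,5,2,2,3,44] for √497; ℓ=10 ⇒ convergent index 9
a_0=22:  p_0=22·1+0=22,  q_0=22·0+1=1
a_1=3:  p_1=3·22+1=67,  q_1=3·1+0=3
a_2=2:  p_2=2·67+22=156,  q_2=2·3+1=7
a_3=2:  p_3=2·156+67=379,  q_3=2·7+3=17
a_4=5:  p_4=5·379+156=2051,  q_4=5·17+7=92
…
a_6=5:  p_6=5·12685+2051=65476,  q_6=5·569+92=2937
a_7=2:  p_7=2·65476+12685=143637,  q_7=2·2937+569=6443
a_8=2:  p_8=2·143637+65476=352750,  q_8=2·6443+2937=15823
a_9=3:  p_9=3·352750+143637=1201887,  q_9=3·15823+6443=53912
(x₁, y₁) = (1201887, 53912);  1201887² − 497·53912² = 1 ✓

1201887 53912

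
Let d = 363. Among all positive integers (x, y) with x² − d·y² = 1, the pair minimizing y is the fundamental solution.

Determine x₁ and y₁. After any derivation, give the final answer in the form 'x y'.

d=363: √d = [19; 19,38] (ℓ=2, even), read p_1/q_1
a_0=19:  p_0=19·1+0=19,  q_0=19·0+1=1
a_1=19:  p_1=19·19+1=362,  q_1=19·1+0=19
→ (362, 19).  Check: 362²=131044, 363·19²=131043, difference 1.

362 19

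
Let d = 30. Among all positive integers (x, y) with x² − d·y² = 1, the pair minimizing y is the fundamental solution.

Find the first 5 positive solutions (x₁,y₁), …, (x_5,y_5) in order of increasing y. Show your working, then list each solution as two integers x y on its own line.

d=30: √d = [5; 2,10] (ℓ=2, even), read p_1/q_1
i=0: a=5 ⇒ p=5, q=1
i=1: a=2 ⇒ p=11, q=2
(x₁, y₁) = (11, 2);  11² − 30·2² = 1 ✓
k=2:  x_2 = 11·11+30·2·2 = 241,  y_2 = 11·2+2·11 = 44
k=3:  x_3 = 11·241+30·2·44 = 5291,  y_3 = 11·44+2·241 = 966
k=4:  x_4 = 11·5291+30·2·966 = 116161,  y_4 = 11·966+2·5291 = 21208
k=5:  x_5 = 11·116161+30·2·21208 = 2550251,  y_5 = 11·21208+2·116161 = 465610

11 2
241 44
5291 966
116161 21208
2550251 465610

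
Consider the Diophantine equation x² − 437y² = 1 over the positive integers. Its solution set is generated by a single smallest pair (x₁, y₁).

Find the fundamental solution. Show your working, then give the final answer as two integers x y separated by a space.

[20; 1,9,2,9,1,40] for √437; ℓ=6 ⇒ convergent index 5
i=0: a=20 ⇒ p=20, q=1
i=1: a=1 ⇒ p=21, q=1
…
i=4: a=9 ⇒ p=4160, q=199
i=5: a=1 ⇒ p=4599, q=220
fundamental: x₁=4599, y₁=220  (since 21150801 − 437·48400 = 1)

4599 220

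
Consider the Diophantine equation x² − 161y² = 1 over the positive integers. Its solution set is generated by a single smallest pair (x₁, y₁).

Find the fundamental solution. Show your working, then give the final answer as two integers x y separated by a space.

11775 928

√161 → a₀=12, period (1,2,4,1,2,1,4,2,1,24); ℓ=10 even so k=9
k=0  a_k=12  p_k/q_k = 12/1
…
k=2  a_k=2  p_k/q_k = 38/3
k=3  a_k=4  p_k/q_k = 165/13
k=4  a_k=1  p_k/q_k = 203/16
…
k=8  a_k=2  p_k/q_k = 8108/639
k=9  a_k=1  p_k/q_k = 11775/928
fundamental: x₁=11775, y₁=928  (since 138650625 − 161·861184 = 1)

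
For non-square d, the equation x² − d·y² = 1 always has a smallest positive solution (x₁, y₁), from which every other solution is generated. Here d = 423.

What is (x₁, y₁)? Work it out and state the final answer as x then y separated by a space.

4607 224

[20; 1,1,3,4,3,1,1,40] for √423; ℓ=8 ⇒ convergent index 7
i=0: a=20 ⇒ p=20, q=1
i=1: a=1 ⇒ p=21, q=1
…
i=3: a=3 ⇒ p=144, q=7
…
i=6: a=1 ⇒ p=2612, q=127
i=7: a=1 ⇒ p=4607, q=224
→ (4607, 224).  Check: 4607²=21224449, 423·224²=21224448, difference 1.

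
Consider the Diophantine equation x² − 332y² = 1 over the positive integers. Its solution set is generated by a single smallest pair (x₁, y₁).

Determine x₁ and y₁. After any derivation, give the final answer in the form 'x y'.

[18; 4,1,1,8,1,1,4,36] for √332; ℓ=8 ⇒ convergent index 7
i=0: a=18 ⇒ p=18, q=1
i=1: a=4 ⇒ p=73, q=4
i=2: a=1 ⇒ p=91, q=5
i=3: a=1 ⇒ p=164, q=9
…
i=6: a=1 ⇒ p=2970, q=163
i=7: a=4 ⇒ p=13447, q=738
fundamental: x₁=13447, y₁=738  (since 180821809 − 332·544644 = 1)

13447 738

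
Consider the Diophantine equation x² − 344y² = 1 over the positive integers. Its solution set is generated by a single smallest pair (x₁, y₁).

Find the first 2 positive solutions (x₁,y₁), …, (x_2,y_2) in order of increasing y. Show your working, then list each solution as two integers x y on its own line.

10405 561
216528049 11674410

d=344: √d = [18; 1,1,4,1,3,1,4,1,1,36] (ℓ=10, even), read p_9/q_9
k=0  a_k=18  p_k/q_k = 18/1
k=1  a_k=1  p_k/q_k = 19/1
k=2  a_k=1  p_k/q_k = 37/2
…
k=4  a_k=1  p_k/q_k = 204/11
k=5  a_k=3  p_k/q_k = 779/42
…
k=7  a_k=4  p_k/q_k = 4711/254
k=8  a_k=1  p_k/q_k = 5694/307
k=9  a_k=1  p_k/q_k = 10405/561
fundamental: x₁=10405, y₁=561  (since 108264025 − 344·314721 = 1)
(10405+561√344)^2 = 216528049 + 11674410√344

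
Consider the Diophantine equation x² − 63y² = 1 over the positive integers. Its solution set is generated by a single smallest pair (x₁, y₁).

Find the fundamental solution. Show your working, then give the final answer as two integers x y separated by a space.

[7; 1,14] for √63; ℓ=2 ⇒ convergent index 1
i=0: a=7 ⇒ p=7, q=1
i=1: a=1 ⇒ p=8, q=1
→ (8, 1).  Check: 8²=64, 63·1²=63, difference 1.

8 1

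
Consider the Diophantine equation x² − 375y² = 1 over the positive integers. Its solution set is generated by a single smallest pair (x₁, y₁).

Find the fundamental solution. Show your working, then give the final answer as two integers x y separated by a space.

15124 781

[19; 2,1,2,1,5,1,2,1,2,38] for √375; ℓ=10 ⇒ convergent index 9
i=0: a=19 ⇒ p=19, q=1
i=1: a=2 ⇒ p=39, q=2
…
i=3: a=2 ⇒ p=155, q=8
i=4: a=1 ⇒ p=213, q=11
i=5: a=5 ⇒ p=1220, q=63
i=6: a=1 ⇒ p=1433, q=74
i=7: a=2 ⇒ p=4086, q=211
i=8: a=1 ⇒ p=5519, q=285
i=9: a=2 ⇒ p=15124, q=781
fundamental: x₁=15124, y₁=781  (since 228735376 − 375·609961 = 1)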